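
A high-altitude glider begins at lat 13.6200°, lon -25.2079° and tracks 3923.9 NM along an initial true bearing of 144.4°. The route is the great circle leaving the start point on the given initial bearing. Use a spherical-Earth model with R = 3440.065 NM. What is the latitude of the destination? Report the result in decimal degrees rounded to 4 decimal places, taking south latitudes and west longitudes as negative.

δ = 3923.9/3440.065 = 1.140647 rad (65.3543°).
Converting: φ₁ = 0.237714 rad, θ = 2.520255 rad.
sin φ₂ = sin φ₁ cos δ + cos φ₁ sin δ cos θ = (0.235481)(0.417006) + (0.971879)(0.908904)(-0.813101) = -0.620051
φ₂ = asin(-0.620051) = -0.668807 rad = -38.3198°.
Then Δλ = atan2(0.514215, 0.563017) = 0.740126 rad, from sin θ sin δ cos φ₁ over cos δ − sin φ₁ sin φ₂.
λ₂ = λ₁ + Δλ = 17.1982°.

latitude -38.3198°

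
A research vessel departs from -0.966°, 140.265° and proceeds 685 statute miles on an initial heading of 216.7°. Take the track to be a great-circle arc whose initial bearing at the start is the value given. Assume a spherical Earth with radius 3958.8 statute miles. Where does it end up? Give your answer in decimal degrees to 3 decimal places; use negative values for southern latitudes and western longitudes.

The arc subtends δ = 685/3958.8 = 0.173032 rad at the centre.
Converting: φ₁ = -0.016860 rad, θ = 3.782128 rad.
sin φ₂ = sin φ₁ cos δ + cos φ₁ sin δ cos θ = (-0.016859)(0.985067) + (0.999858)(0.172170)(-0.801776) = -0.154629
φ₂ = asin(-0.154629) = -0.155252 rad = -8.895°.
For the longitude increment, Δλ = atan2( sin θ sin δ cos φ₁, cos δ − sin φ₁ sin φ₂ ) = atan2(-0.102879, 0.982460) = -5.978°.
λ₂ = λ₁ + Δλ = 134.287°.

latitude -8.895°, longitude 134.287°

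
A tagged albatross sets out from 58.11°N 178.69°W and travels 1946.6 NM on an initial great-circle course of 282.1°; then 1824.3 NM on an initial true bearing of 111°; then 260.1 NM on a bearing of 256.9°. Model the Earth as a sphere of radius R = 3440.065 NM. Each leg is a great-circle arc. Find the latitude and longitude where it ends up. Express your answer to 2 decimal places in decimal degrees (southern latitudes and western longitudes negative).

Apply the spherical direct solution leg by leg, carrying full precision between legs.
Leg 1: from (58.11°, -178.69°), δ = 1946.6/3440.065 = 0.565861 rad, θ = 282.1° → φ = 50.90°, λ = 125.08°.
Leg 2: from (50.90°, 125.08°), δ = 1824.3/3440.065 = 0.530310 rad, θ = 111° → φ = 33.72°, λ = 159.67°.
Leg 3: from (33.72°, 159.67°), δ = 260.1/3440.065 = 0.075609 rad, θ = 256.9° → φ = 32.64°, λ = 154.66°.

latitude 32.64°, longitude 154.66°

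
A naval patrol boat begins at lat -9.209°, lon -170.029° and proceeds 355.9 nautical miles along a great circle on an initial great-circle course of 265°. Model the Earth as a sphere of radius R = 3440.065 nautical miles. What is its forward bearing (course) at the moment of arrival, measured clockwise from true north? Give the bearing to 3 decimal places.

final bearing 265.984°

Angular distance δ = d/R = 355.9 / 3440.065 = 0.103457 rad.
Converting: φ₁ = -0.160727 rad, θ = 4.625123 rad.
sin φ₂ = sin φ₁ cos δ + cos φ₁ sin δ cos θ = (-0.160036)(0.994653) + (0.987111)(0.103273)(-0.087156) = -0.168065
φ₂ = asin(-0.168065) = -0.168867 rad = -9.675°.
Δλ = atan2( sin θ sin δ cos φ₁ , cos δ − sin φ₁ sin φ₂ ) = atan2(-0.101554, 0.967757) = -0.104555 rad = -5.991°.
λ₂ = -170.029° + -5.991° = -176.020°.
The forward bearing on arrival equals the back-azimuth from the destination plus 180°.
Back-azimuth from P₂ (-9.675°, -176.020°) to P₁ (-9.209°, -170.029°), with Δλ' = λ₁ − λ₂ = 5.991°: atan2( sin Δλ' cos φ₁ , cos φ₂ sin φ₁ − sin φ₂ cos φ₁ cos Δλ' ) = 85.984°.
Final bearing = (85.984° + 180°) mod 360° = 265.984°.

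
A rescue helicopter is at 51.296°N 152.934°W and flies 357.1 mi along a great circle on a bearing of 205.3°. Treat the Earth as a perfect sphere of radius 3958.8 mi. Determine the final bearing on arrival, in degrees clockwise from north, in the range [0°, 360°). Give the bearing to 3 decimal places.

final bearing 202.877°

Angular distance δ = d/R = 357.1 / 3958.8 = 0.090204 rad.
Start latitude φ₁ = 0.895284 rad; initial bearing θ = 3.583161 rad.
Applying the spherical law of cosines for sides, sin φ₂ = sin φ₁ cos δ + cos φ₁ sin δ cos θ = 0.726289, so φ₂ = 46.576°.
For the longitude increment, Δλ = atan2( sin θ sin δ cos φ₁, cos δ − sin φ₁ sin φ₂ ) = atan2(-0.024072, 0.429148) = -3.211°.
Hence λ₂ = -152.934° + -3.211° = -156.145°.
The forward bearing on arrival equals the back-azimuth from the destination plus 180°.
Back-azimuth from P₂ (46.576°, -156.145°) to P₁ (51.296°, -152.934°), with Δλ' = λ₁ − λ₂ = 3.211°: atan2( sin Δλ' cos φ₁ , cos φ₂ sin φ₁ − sin φ₂ cos φ₁ cos Δλ' ) = 22.877°.
Final bearing = (22.877° + 180°) mod 360° = 202.877°.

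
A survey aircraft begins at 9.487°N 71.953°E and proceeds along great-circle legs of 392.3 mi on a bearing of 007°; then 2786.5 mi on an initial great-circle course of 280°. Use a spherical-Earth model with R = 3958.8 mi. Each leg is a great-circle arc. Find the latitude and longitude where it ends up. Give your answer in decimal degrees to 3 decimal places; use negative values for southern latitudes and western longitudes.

Apply the spherical direct solution leg by leg, carrying full precision between legs.
Leg 1: from (9.487°, 71.953°), δ = 392.3/3958.8 = 0.099096 rad, θ = 7° → φ = 15.122°, λ = 72.669°.
Leg 2: from (15.122°, 72.669°), δ = 2786.5/3958.8 = 0.703875 rad, θ = 280° → φ = 17.900°, λ = 30.620°.

latitude 17.900°, longitude 30.620°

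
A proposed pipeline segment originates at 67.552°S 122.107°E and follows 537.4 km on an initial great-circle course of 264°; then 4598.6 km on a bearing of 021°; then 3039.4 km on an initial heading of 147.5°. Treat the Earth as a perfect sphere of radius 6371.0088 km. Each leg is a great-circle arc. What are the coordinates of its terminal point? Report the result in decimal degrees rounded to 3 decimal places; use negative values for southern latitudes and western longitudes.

Apply the spherical direct solution leg by leg, carrying full precision between legs.
Leg 1: from (-67.552°, 122.107°), δ = 537.4/6371.0088 = 0.084351 rad, θ = 264° → φ = -67.564°, λ = 109.425°.
Leg 2: from (-67.564°, 109.425°), δ = 4598.6/6371.0088 = 0.721801 rad, θ = 21° → φ = -27.282°, λ = 124.877°.
Leg 3: from (-27.282°, 124.877°), δ = 3039.4/6371.0088 = 0.477067 rad, θ = 147.5° → φ = -48.710°, λ = 146.832°.

latitude -48.710°, longitude 146.832°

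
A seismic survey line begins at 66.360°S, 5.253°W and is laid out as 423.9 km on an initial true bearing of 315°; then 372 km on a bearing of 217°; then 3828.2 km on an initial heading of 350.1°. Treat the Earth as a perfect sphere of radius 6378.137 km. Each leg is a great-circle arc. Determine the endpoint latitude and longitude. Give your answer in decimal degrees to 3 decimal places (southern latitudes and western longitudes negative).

Apply the spherical direct solution leg by leg, carrying full precision between legs.
Leg 1: from (-66.360°, -5.253°), δ = 423.9/6378.137 = 0.066461 rad, θ = 315° → φ = -63.538°, λ = -11.302°.
Leg 2: from (-63.538°, -11.302°), δ = 372/6378.137 = 0.058324 rad, θ = 217° → φ = -66.128°, λ = -16.275°.
Leg 3: from (-66.128°, -16.275°), δ = 3828.2/6378.137 = 0.600207 rad, θ = 350.1° → φ = -31.968°, λ = -22.848°.

latitude -31.968°, longitude -22.848°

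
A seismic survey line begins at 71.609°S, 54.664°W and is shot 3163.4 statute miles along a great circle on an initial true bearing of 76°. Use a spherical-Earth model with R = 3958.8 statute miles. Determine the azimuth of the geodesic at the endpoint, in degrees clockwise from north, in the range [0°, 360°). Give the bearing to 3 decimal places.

The arc subtends δ = 3163.4/3958.8 = 0.799081 rad at the centre.
Start latitude φ₁ = -1.249813 rad; initial bearing θ = 1.326450 rad.
Applying the spherical law of cosines for sides, sin φ₂ = sin φ₁ cos δ + cos φ₁ sin δ cos θ = -0.607044, so φ₂ = -37.376°.
For the longitude increment, Δλ = atan2( sin θ sin δ cos φ₁, cos δ − sin φ₁ sin φ₂ ) = atan2(0.219407, 0.121326) = 61.059°.
λ₂ = λ₁ + Δλ = 6.395°.
The forward bearing on arrival equals the back-azimuth from the destination plus 180°.
Back-azimuth from P₂ (-37.376°, 6.395°) to P₁ (-71.609°, -54.664°), with Δλ' = λ₁ − λ₂ = -61.059°: atan2( sin Δλ' cos φ₁ , cos φ₂ sin φ₁ − sin φ₂ cos φ₁ cos Δλ' ) = 202.658°.
Final bearing = (202.658° + 180°) mod 360° = 22.658°.

final bearing 22.658°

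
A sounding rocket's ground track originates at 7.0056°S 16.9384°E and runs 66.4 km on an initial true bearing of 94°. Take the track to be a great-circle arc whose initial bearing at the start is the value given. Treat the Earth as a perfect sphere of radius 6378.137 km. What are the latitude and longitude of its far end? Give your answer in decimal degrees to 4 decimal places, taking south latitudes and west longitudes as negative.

latitude -7.0468°, longitude 17.5380°

δ = 66.4/6378.137 = 0.010411 rad (0.5965°).
Start latitude φ₁ = -0.122271 rad; initial bearing θ = 1.640609 rad.
Destination latitude: φ₂ = arcsin( sin φ₁ cos δ + cos φ₁ sin δ cos θ ) = arcsin(-0.122681) = -7.0468°.
Δλ = atan2( sin θ sin δ cos φ₁ , cos δ − sin φ₁ sin φ₂ ) = atan2(0.010307, 0.984983) = 0.010464 rad = 0.5996°.
λ₂ = 16.9384° + 0.5996° = 17.5380°.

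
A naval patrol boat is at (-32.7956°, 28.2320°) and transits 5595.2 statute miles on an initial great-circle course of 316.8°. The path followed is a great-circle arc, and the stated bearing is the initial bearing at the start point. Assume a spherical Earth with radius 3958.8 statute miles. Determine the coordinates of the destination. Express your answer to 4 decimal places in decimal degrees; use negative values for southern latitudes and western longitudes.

Central angle δ = d/R = 1.413358 rad.
Start latitude φ₁ = -0.572391 rad; initial bearing θ = 5.529203 rad.
Applying the spherical law of cosines for sides, sin φ₂ = sin φ₁ cos δ + cos φ₁ sin δ cos θ = 0.520274, so φ₂ = 31.3507°.
Δλ = atan2( sin θ sin δ cos φ₁ , cos δ − sin φ₁ sin φ₂ ) = atan2(-0.568319, 0.438592) = -0.913528 rad = -52.3413°.
λ₂ = λ₁ + Δλ = -24.1093°.

latitude 31.3507°, longitude -24.1093°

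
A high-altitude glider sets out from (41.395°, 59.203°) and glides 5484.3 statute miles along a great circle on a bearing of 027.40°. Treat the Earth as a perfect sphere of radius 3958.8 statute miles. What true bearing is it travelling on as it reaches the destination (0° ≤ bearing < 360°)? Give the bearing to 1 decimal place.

final bearing 146.8°

Angular distance δ = d/R = 5484.3 / 3958.8 = 1.385344 rad.
Start latitude φ₁ = 0.722479 rad; initial bearing θ = 0.478220 rad.
Applying the spherical law of cosines for sides, sin φ₂ = sin φ₁ cos δ + cos φ₁ sin δ cos θ = 0.776519, so φ₂ = 50.943°.
Then Δλ = atan2(0.339308, -0.329079) = 2.340893 rad, from sin θ sin δ cos φ₁ over cos δ − sin φ₁ sin φ₂.
λ₂ = 59.203° + 134.123° = 193.326°, normalized to (−180°, 180°] → -166.674°.
The forward bearing on arrival equals the back-azimuth from the destination plus 180°.
Back-azimuth from P₂ (50.9°, -166.7°) to P₁ (41.4°, 59.2°), with Δλ' = λ₁ − λ₂ = 225.9°: atan2( sin Δλ' cos φ₁ , cos φ₂ sin φ₁ − sin φ₂ cos φ₁ cos Δλ' ) = 326.8°.
Final bearing = (326.8° + 180°) mod 360° = 146.8°.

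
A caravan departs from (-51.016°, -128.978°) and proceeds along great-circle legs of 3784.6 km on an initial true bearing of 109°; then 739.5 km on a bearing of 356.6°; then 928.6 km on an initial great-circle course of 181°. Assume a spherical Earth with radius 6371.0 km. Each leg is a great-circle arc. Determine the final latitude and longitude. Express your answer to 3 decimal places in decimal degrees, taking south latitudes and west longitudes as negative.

Apply the spherical direct solution leg by leg, carrying full precision between legs.
Leg 1: from (-51.016°, -128.978°), δ = 3784.6/6371 = 0.594035 rad, θ = 109° → φ = -49.358°, λ = -74.635°.
Leg 2: from (-49.358°, -74.635°), δ = 739.5/6371 = 0.116073 rad, θ = 356.6° → φ = -42.718°, λ = -75.171°.
Leg 3: from (-42.718°, -75.171°), δ = 928.6/6371 = 0.145754 rad, θ = 181° → φ = -51.068°, λ = -75.402°.

latitude -51.068°, longitude -75.402°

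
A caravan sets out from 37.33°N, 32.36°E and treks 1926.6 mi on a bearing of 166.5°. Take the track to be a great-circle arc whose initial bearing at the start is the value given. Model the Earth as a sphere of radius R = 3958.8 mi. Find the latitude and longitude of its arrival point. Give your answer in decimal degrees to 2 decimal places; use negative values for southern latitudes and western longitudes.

δ = 1926.6/3958.8 = 0.486663 rad (27.8837°).
With φ₁ = 37.33° = 0.651531 rad and θ = 166.5° = 2.905973 rad:
Destination latitude: φ₂ = arcsin( sin φ₁ cos δ + cos φ₁ sin δ cos θ ) = arcsin(0.174398) = 10.04°.
Δλ = atan2( sin θ sin δ cos φ₁ , cos δ − sin φ₁ sin φ₂ ) = atan2(0.086813, 0.778143) = 0.111105 rad = 6.37°.
λ₂ = 32.36° + 6.37° = 38.73°.

latitude 10.04°, longitude 38.73°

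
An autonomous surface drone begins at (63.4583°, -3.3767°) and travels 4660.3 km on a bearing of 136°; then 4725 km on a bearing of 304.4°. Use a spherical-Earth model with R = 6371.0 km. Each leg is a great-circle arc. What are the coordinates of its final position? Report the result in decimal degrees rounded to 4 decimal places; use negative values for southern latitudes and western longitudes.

latitude 42.3137°, longitude -20.9658°

Apply the spherical direct solution leg by leg, carrying full precision between legs.
Leg 1: from (63.4583°, -3.3767°), δ = 4660.3/6371 = 0.731486 rad, θ = 136° → φ = 26.8105°, λ = 27.9491°.
Leg 2: from (26.8105°, 27.9491°), δ = 4725/6371 = 0.741642 rad, θ = 304.4° → φ = 42.3137°, λ = -20.9658°.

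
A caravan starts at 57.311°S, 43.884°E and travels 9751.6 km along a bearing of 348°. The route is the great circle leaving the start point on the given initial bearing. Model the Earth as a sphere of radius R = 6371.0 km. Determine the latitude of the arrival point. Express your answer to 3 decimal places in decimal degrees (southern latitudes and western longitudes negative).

latitude 29.607°

δ = 9751.6/6371 = 1.530623 rad (87.6982°).
With φ₁ = -57.311° = -1.000266 rad and θ = 348° = 6.073746 rad:
Applying the spherical law of cosines for sides, sin φ₂ = sin φ₁ cos δ + cos φ₁ sin δ cos θ = 0.494049, so φ₂ = 29.607°.
Δλ = atan2( sin θ sin δ cos φ₁ , cos δ − sin φ₁ sin φ₂ ) = atan2(-0.112198, 0.455961) = -0.241276 rad = -13.824°.
λ₂ = 43.884° + -13.824° = 30.060°.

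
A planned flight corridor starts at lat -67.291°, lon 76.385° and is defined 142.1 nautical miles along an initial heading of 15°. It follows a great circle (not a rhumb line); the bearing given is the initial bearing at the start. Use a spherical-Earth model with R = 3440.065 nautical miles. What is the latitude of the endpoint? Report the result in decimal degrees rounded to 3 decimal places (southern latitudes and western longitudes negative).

δ = 142.1/3440.065 = 0.041307 rad (2.3667°).
Start latitude φ₁ = -1.174450 rad; initial bearing θ = 0.261799 rad.
Applying the spherical law of cosines for sides, sin φ₂ = sin φ₁ cos δ + cos φ₁ sin δ cos θ = -0.906292, so φ₂ = -64.998°.
Then Δλ = atan2(0.004126, 0.163113) = 0.025291 rad, from sin θ sin δ cos φ₁ over cos δ − sin φ₁ sin φ₂.
Hence λ₂ = 76.385° + 1.449° = 77.834°.

latitude -64.998°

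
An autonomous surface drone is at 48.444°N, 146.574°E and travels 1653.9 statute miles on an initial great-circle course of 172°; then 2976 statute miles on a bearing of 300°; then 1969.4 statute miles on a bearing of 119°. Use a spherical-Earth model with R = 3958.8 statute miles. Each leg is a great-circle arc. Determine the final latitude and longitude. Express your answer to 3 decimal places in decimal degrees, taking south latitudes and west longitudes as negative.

Apply the spherical direct solution leg by leg, carrying full precision between legs.
Leg 1: from (48.444°, 146.574°), δ = 1653.9/3958.8 = 0.417778 rad, θ = 172° → φ = 24.672°, λ = 150.137°.
Leg 2: from (24.672°, 150.137°), δ = 2976/3958.8 = 0.751743 rad, θ = 300° → φ = 37.967°, λ = 101.530°.
Leg 3: from (37.967°, 101.530°), δ = 1969.4/3958.8 = 0.497474 rad, θ = 119° → φ = 20.993°, λ = 128.084°.

latitude 20.993°, longitude 128.084°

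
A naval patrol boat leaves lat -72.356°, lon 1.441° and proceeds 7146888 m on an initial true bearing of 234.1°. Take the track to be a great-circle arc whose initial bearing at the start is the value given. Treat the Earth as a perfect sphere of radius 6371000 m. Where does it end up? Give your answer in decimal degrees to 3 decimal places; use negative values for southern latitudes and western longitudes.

latitude -35.013°, longitude -115.559°

δ = 7146888/6371000 = 1.121784 rad (64.2735°).
With φ₁ = -72.356° = -1.262850 rad and θ = 234.1° = 4.085816 rad:
Applying the spherical law of cosines for sides, sin φ₂ = sin φ₁ cos δ + cos φ₁ sin δ cos θ = -0.573769, so φ₂ = -35.013°.
Then Δλ = atan2(-0.221188, -0.112702) = -2.042041 rad, from sin θ sin δ cos φ₁ over cos δ − sin φ₁ sin φ₂.
λ₂ = 1.441° + -117.000° = -115.559°.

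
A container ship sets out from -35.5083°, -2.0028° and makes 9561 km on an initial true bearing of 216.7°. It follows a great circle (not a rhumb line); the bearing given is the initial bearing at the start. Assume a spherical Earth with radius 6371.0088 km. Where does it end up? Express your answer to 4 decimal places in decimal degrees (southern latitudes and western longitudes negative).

latitude -43.7684°, longitude -126.3594°

δ = 9561/6371.0088 = 1.500704 rad (85.9840°).
Start latitude φ₁ = -0.619737 rad; initial bearing θ = 3.782128 rad.
Destination latitude: φ₂ = arcsin( sin φ₁ cos δ + cos φ₁ sin δ cos θ ) = arcsin(-0.691746) = -43.7684°.
Δλ = atan2( sin θ sin δ cos φ₁ , cos δ − sin φ₁ sin φ₂ ) = atan2(-0.485291, -0.331746) = -2.170431 rad = -124.3566°.
λ₂ = -2.0028° + -124.3566° = -126.3594°.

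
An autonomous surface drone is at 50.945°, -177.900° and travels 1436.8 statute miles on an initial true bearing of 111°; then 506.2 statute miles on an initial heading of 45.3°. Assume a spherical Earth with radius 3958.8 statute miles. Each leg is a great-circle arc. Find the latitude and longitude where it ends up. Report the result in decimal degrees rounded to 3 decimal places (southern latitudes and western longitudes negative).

Apply the spherical direct solution leg by leg, carrying full precision between legs.
Leg 1: from (50.945°, -177.900°), δ = 1436.8/3958.8 = 0.362938 rad, θ = 111° → φ = 40.225°, λ = -152.172°.
Leg 2: from (40.225°, -152.172°), δ = 506.2/3958.8 = 0.127867 rad, θ = 45.3° → φ = 45.154°, λ = -144.787°.

latitude 45.154°, longitude -144.787°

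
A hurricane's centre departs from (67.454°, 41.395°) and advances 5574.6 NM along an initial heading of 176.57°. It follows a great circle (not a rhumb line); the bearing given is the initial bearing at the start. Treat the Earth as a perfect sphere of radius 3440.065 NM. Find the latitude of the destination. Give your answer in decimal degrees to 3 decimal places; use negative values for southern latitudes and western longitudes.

Central angle δ = d/R = 1.620493 rad.
With φ₁ = 67.454° = 1.177294 rad and θ = 176.57° = 3.081728 rad:
sin φ₂ = sin φ₁ cos δ + cos φ₁ sin δ cos θ = (0.923572)(-0.049676) + (0.383425)(0.998765)(-0.998209) = -0.428145
φ₂ = asin(-0.428145) = -0.442439 rad = -25.350°.
Δλ = atan2( sin θ sin δ cos φ₁ , cos δ − sin φ₁ sin φ₂ ) = atan2(0.022912, 0.345747) = 0.066170 rad = 3.791°.
λ₂ = λ₁ + Δλ = 45.186°.

latitude -25.350°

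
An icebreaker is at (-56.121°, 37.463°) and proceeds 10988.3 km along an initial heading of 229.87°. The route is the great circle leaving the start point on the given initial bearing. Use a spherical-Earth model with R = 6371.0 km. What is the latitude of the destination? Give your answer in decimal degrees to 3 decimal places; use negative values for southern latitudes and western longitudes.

Angular distance δ = d/R = 10988.3 / 6371 = 1.724737 rad.
Start latitude φ₁ = -0.979496 rad; initial bearing θ = 4.011988 rad.
Destination latitude: φ₂ = arcsin( sin φ₁ cos δ + cos φ₁ sin δ cos θ ) = arcsin(-0.227735) = -13.164°.
Δλ = atan2( sin θ sin δ cos φ₁ , cos δ − sin φ₁ sin φ₂ ) = atan2(-0.421170, -0.342403) = -2.253402 rad = -129.110°.
λ₂ = 37.463° + -129.110° = -91.647°.

latitude -13.164°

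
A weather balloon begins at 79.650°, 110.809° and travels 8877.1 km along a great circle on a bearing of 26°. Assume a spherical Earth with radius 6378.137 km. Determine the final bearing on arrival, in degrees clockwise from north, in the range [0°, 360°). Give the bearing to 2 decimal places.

final bearing 175.21°

δ = 8877.1/6378.137 = 1.391801 rad (79.7443°).
Start latitude φ₁ = 1.390155 rad; initial bearing θ = 0.453786 rad.
Destination latitude: φ₂ = arcsin( sin φ₁ cos δ + cos φ₁ sin δ cos θ ) = arcsin(0.334042) = 19.514°.
Then Δλ = atan2(0.077500, -0.150566) = 2.666236 rad, from sin θ sin δ cos φ₁ over cos δ − sin φ₁ sin φ₂.
λ₂ = 110.809° + 152.764° = 263.573°, normalized to (−180°, 180°] → -96.427°.
The forward bearing on arrival equals the back-azimuth from the destination plus 180°.
Back-azimuth from P₂ (19.51°, -96.43°) to P₁ (79.65°, 110.81°), with Δλ' = λ₁ − λ₂ = 207.24°: atan2( sin Δλ' cos φ₁ , cos φ₂ sin φ₁ − sin φ₂ cos φ₁ cos Δλ' ) = 355.21°.
Final bearing = (355.21° + 180°) mod 360° = 175.21°.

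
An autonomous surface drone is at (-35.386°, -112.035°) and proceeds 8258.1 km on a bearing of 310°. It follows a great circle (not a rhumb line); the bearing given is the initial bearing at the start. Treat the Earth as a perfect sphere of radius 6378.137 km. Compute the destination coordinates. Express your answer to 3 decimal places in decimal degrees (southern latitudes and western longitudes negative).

latitude 20.266°, longitude -163.819°

δ = 8258.1/6378.137 = 1.294751 rad (74.1838°).
Start latitude φ₁ = -0.617602 rad; initial bearing θ = 5.410521 rad.
Applying the spherical law of cosines for sides, sin φ₂ = sin φ₁ cos δ + cos φ₁ sin δ cos θ = 0.346375, so φ₂ = 20.266°.
Δλ = atan2( sin θ sin δ cos φ₁ , cos δ − sin φ₁ sin φ₂ ) = atan2(-0.600888, 0.473132) = -0.903793 rad = -51.784°.
λ₂ = -112.035° + -51.784° = -163.819°.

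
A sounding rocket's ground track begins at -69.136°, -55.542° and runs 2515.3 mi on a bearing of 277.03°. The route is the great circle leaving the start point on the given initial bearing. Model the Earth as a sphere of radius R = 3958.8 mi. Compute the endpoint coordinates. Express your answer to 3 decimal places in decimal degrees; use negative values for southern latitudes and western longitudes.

Angular distance δ = d/R = 2515.3 / 3958.8 = 0.635369 rad.
With φ₁ = -69.136° = -1.206651 rad and θ = 277.03° = 4.835086 rad:
Destination latitude: φ₂ = arcsin( sin φ₁ cos δ + cos φ₁ sin δ cos θ ) = arcsin(-0.726208) = -46.569°.
Δλ = atan2( sin θ sin δ cos φ₁ , cos δ − sin φ₁ sin φ₂ ) = atan2(-0.209778, 0.126263) = -1.028988 rad = -58.957°.
λ₂ = λ₁ + Δλ = -114.499°.

latitude -46.569°, longitude -114.499°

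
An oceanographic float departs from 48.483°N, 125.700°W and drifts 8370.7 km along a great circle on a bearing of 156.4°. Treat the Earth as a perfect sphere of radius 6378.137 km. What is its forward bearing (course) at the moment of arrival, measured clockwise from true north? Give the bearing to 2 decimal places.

final bearing 163.20°

Angular distance δ = d/R = 8370.7 / 6378.137 = 1.312405 rad.
Converting: φ₁ = 0.846188 rad, θ = 2.729695 rad.
Applying the spherical law of cosines for sides, sin φ₂ = sin φ₁ cos δ + cos φ₁ sin δ cos θ = -0.395913, so φ₂ = -23.323°.
For the longitude increment, Δλ = atan2( sin θ sin δ cos φ₁, cos δ − sin φ₁ sin φ₂ ) = atan2(0.256559, 0.551969) = 24.929°.
λ₂ = -125.700° + 24.929° = -100.771°.
The forward bearing on arrival equals the back-azimuth from the destination plus 180°.
Back-azimuth from P₂ (-23.32°, -100.77°) to P₁ (48.48°, -125.70°), with Δλ' = λ₁ − λ₂ = -24.93°: atan2( sin Δλ' cos φ₁ , cos φ₂ sin φ₁ − sin φ₂ cos φ₁ cos Δλ' ) = 343.20°.
Final bearing = (343.20° + 180°) mod 360° = 163.20°.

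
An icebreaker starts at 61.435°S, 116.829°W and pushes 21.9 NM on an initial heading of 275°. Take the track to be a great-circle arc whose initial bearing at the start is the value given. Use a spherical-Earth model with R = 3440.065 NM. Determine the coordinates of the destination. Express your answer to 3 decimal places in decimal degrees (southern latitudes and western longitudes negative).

latitude -61.401°, longitude -117.588°

The arc subtends δ = 21.9/3440.065 = 0.006366 rad at the centre.
Start latitude φ₁ = -1.072243 rad; initial bearing θ = 4.799655 rad.
sin φ₂ = sin φ₁ cos δ + cos φ₁ sin δ cos θ = (-0.878275)(0.999980) + (0.478155)(0.006366)(0.087156) = -0.877992
φ₂ = asin(-0.877992) = -1.071651 rad = -61.401°.
Then Δλ = atan2(-0.003032, 0.228861) = -0.013249 rad, from sin θ sin δ cos φ₁ over cos δ − sin φ₁ sin φ₂.
Hence λ₂ = -116.829° + -0.759° = -117.588°.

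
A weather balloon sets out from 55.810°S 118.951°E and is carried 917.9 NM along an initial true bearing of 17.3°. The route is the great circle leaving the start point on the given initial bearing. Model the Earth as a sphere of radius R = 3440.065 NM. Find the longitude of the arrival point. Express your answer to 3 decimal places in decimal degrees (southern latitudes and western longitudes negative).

The arc subtends δ = 917.9/3440.065 = 0.266826 rad at the centre.
Start latitude φ₁ = -0.974068 rad; initial bearing θ = 0.301942 rad.
sin φ₂ = sin φ₁ cos δ + cos φ₁ sin δ cos θ = (-0.827179)(0.964613) + (0.561939)(0.263671)(0.954761) = -0.656443
φ₂ = asin(-0.656443) = -0.716093 rad = -41.029°.
Δλ = atan2( sin θ sin δ cos φ₁ , cos δ − sin φ₁ sin φ₂ ) = atan2(0.044061, 0.421617) = 0.104127 rad = 5.966°.
λ₂ = 118.951° + 5.966° = 124.917°.

longitude 124.917°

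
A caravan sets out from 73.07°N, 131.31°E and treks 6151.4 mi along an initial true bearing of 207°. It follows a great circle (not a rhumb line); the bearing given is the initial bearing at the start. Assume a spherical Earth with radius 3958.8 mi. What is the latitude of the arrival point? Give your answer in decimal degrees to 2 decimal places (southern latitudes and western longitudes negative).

Angular distance δ = d/R = 6151.4 / 3958.8 = 1.553855 rad.
Start latitude φ₁ = 1.275312 rad; initial bearing θ = 3.612832 rad.
sin φ₂ = sin φ₁ cos δ + cos φ₁ sin δ cos θ = (0.956661)(0.016941) + (0.291203)(0.999856)(-0.891007) = -0.243220
φ₂ = asin(-0.243220) = -0.245684 rad = -14.08°.
Δλ = atan2( sin θ sin δ cos φ₁ , cos δ − sin φ₁ sin φ₂ ) = atan2(-0.132184, 0.249620) = -0.487002 rad = -27.90°.
Hence λ₂ = 131.31° + -27.90° = 103.41°.

latitude -14.08°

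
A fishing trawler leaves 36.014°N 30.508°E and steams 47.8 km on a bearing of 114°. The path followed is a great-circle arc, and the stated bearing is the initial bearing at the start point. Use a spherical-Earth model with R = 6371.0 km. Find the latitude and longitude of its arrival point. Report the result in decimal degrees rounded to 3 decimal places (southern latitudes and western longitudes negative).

Angular distance δ = d/R = 47.8 / 6371 = 0.007503 rad.
Converting: φ₁ = 0.628563 rad, θ = 1.989675 rad.
sin φ₂ = sin φ₁ cos δ + cos φ₁ sin δ cos θ = (0.587983)(0.999972) + (0.808873)(0.007503)(-0.406737) = 0.585498
φ₂ = asin(0.585498) = 0.625494 rad = 35.838°.
Then Δλ = atan2(0.005544, 0.655709) = 0.008455 rad, from sin θ sin δ cos φ₁ over cos δ − sin φ₁ sin φ₂.
Hence λ₂ = 30.508° + 0.484° = 30.992°.

latitude 35.838°, longitude 30.992°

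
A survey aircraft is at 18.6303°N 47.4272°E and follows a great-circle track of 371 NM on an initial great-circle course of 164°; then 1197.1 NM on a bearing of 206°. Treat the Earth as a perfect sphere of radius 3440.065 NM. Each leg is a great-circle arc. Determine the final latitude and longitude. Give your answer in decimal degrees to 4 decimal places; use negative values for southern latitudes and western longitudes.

latitude -5.3142°, longitude 40.5353°

Apply the spherical direct solution leg by leg, carrying full precision between legs.
Leg 1: from (18.6303°, 47.4272°), δ = 371/3440.065 = 0.107847 rad, θ = 164° → φ = 12.6831°, λ = 49.1699°.
Leg 2: from (12.6831°, 49.1699°), δ = 1197.1/3440.065 = 0.347988 rad, θ = 206° → φ = -5.3142°, λ = 40.5353°.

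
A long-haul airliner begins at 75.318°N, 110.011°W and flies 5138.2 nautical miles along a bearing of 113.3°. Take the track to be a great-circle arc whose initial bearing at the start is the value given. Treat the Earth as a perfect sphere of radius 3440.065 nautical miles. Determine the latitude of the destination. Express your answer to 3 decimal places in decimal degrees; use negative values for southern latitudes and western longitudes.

The arc subtends δ = 5138.2/3440.065 = 1.493635 rad at the centre.
Start latitude φ₁ = 1.314547 rad; initial bearing θ = 1.977458 rad.
Applying the spherical law of cosines for sides, sin φ₂ = sin φ₁ cos δ + cos φ₁ sin δ cos θ = -0.025386, so φ₂ = -1.455°.
Δλ = atan2( sin θ sin δ cos φ₁ , cos δ − sin φ₁ sin φ₂ ) = atan2(0.232091, 0.101642) = 1.158015 rad = 66.349°.
Hence λ₂ = -110.011° + 66.349° = -43.662°.

latitude -1.455°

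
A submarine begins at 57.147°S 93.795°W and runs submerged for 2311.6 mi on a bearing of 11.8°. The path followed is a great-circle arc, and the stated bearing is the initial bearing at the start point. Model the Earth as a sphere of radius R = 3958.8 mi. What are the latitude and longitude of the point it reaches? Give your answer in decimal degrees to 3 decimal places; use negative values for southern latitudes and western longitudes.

latitude -24.087°, longitude -86.701°

δ = 2311.6/3958.8 = 0.583914 rad (33.4558°).
Converting: φ₁ = -0.997403 rad, θ = 0.205949 rad.
Applying the spherical law of cosines for sides, sin φ₂ = sin φ₁ cos δ + cos φ₁ sin δ cos θ = -0.408127, so φ₂ = -24.087°.
Then Δλ = atan2(0.061158, 0.491458) = 0.123806 rad, from sin θ sin δ cos φ₁ over cos δ − sin φ₁ sin φ₂.
λ₂ = -93.795° + 7.094° = -86.701°.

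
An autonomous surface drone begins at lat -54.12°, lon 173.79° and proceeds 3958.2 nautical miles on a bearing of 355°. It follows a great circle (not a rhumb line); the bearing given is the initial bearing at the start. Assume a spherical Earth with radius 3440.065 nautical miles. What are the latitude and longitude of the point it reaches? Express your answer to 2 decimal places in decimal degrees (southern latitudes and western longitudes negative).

Central angle δ = d/R = 1.150618 rad.
Start latitude φ₁ = -0.944572 rad; initial bearing θ = 6.195919 rad.
sin φ₂ = sin φ₁ cos δ + cos φ₁ sin δ cos θ = (-0.810246)(0.407923) + (0.586090)(0.913016)(0.996195) = 0.202555
φ₂ = asin(0.202555) = 0.203966 rad = 11.69°.
Then Δλ = atan2(-0.046638, 0.572042) = -0.081349 rad, from sin θ sin δ cos φ₁ over cos δ − sin φ₁ sin φ₂.
λ₂ = 173.79° + -4.66° = 169.13°.

latitude 11.69°, longitude 169.13°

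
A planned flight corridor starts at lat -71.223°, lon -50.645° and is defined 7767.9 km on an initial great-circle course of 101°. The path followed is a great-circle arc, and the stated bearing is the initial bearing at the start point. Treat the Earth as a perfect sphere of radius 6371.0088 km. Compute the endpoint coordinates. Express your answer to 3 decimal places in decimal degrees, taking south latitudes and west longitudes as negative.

Central angle δ = d/R = 1.219257 rad.
Converting: φ₁ = -1.243076 rad, θ = 1.762783 rad.
Destination latitude: φ₂ = arcsin( sin φ₁ cos δ + cos φ₁ sin δ cos θ ) = arcsin(-0.383679) = -22.562°.
Then Δλ = atan2(0.296648, -0.018916) = 1.634476 rad, from sin θ sin δ cos φ₁ over cos δ − sin φ₁ sin φ₂.
λ₂ = -50.645° + 93.649° = 43.004°.

latitude -22.562°, longitude 43.004°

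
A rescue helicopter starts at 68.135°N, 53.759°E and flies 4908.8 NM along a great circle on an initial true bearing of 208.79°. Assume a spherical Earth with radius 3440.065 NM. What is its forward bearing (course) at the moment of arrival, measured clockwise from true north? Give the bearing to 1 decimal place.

final bearing 190.5°

Central angle δ = d/R = 1.426950 rad.
Start latitude φ₁ = 1.189180 rad; initial bearing θ = 3.644073 rad.
Destination latitude: φ₂ = arcsin( sin φ₁ cos δ + cos φ₁ sin δ cos θ ) = arcsin(-0.189976) = -10.951°.
Δλ = atan2( sin θ sin δ cos φ₁ , cos δ − sin φ₁ sin φ₂ ) = atan2(-0.177506, 0.319661) = -0.506898 rad = -29.043°.
λ₂ = λ₁ + Δλ = 24.716°.
The forward bearing on arrival equals the back-azimuth from the destination plus 180°.
Back-azimuth from P₂ (-11.0°, 24.7°) to P₁ (68.1°, 53.8°), with Δλ' = λ₁ − λ₂ = 29.0°: atan2( sin Δλ' cos φ₁ , cos φ₂ sin φ₁ − sin φ₂ cos φ₁ cos Δλ' ) = 10.5°.
Final bearing = (10.5° + 180°) mod 360° = 190.5°.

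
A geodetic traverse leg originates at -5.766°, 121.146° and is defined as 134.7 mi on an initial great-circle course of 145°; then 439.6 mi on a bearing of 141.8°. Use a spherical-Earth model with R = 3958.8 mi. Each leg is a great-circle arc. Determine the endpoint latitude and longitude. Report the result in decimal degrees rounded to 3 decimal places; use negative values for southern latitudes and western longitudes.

latitude -12.340°, longitude 126.296°

Apply the spherical direct solution leg by leg, carrying full precision between legs.
Leg 1: from (-5.766°, 121.146°), δ = 134.7/3958.8 = 0.034025 rad, θ = 145° → φ = -7.362°, λ = 122.273°.
Leg 2: from (-7.362°, 122.273°), δ = 439.6/3958.8 = 0.111044 rad, θ = 141.8° → φ = -12.340°, λ = 126.296°.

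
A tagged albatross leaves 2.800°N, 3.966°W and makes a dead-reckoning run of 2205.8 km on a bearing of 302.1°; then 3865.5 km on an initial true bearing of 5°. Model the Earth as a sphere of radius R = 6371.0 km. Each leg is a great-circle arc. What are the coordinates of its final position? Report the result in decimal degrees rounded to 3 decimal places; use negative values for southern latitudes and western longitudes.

Apply the spherical direct solution leg by leg, carrying full precision between legs.
Leg 1: from (2.800°, -3.966°), δ = 2205.8/6371 = 0.346225 rad, θ = 302.1° → φ = 13.066°, λ = -21.130°.
Leg 2: from (13.066°, -21.130°), δ = 3865.5/6371 = 0.606734 rad, θ = 5° → φ = 47.649°, λ = -16.900°.

latitude 47.649°, longitude -16.900°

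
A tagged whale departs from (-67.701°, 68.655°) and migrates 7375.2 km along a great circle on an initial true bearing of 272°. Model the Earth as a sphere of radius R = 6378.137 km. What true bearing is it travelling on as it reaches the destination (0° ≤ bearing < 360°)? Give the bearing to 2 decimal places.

final bearing 336.01°

δ = 7375.2/6378.137 = 1.156325 rad (66.2525°).
With φ₁ = -67.701° = -1.181605 rad and θ = 272° = 4.747296 rad:
Destination latitude: φ₂ = arcsin( sin φ₁ cos δ + cos φ₁ sin δ cos θ ) = arcsin(-0.360469) = -21.129°.
Δλ = atan2( sin θ sin δ cos φ₁ , cos δ − sin φ₁ sin φ₂ ) = atan2(-0.347101, 0.069194) = -1.374027 rad = -78.726°.
λ₂ = λ₁ + Δλ = -10.071°.
The forward bearing on arrival equals the back-azimuth from the destination plus 180°.
Back-azimuth from P₂ (-21.13°, -10.07°) to P₁ (-67.70°, 68.66°), with Δλ' = λ₁ − λ₂ = 78.73°: atan2( sin Δλ' cos φ₁ , cos φ₂ sin φ₁ − sin φ₂ cos φ₁ cos Δλ' ) = 156.01°.
Final bearing = (156.01° + 180°) mod 360° = 336.01°.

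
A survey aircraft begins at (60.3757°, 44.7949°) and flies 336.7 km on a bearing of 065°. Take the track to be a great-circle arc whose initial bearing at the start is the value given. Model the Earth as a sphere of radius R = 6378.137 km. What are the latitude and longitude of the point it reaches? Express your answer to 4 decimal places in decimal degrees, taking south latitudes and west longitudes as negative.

The arc subtends δ = 336.7/6378.137 = 0.052790 rad at the centre.
Start latitude φ₁ = 1.053755 rad; initial bearing θ = 1.134464 rad.
Destination latitude: φ₂ = arcsin( sin φ₁ cos δ + cos φ₁ sin δ cos θ ) = arcsin(0.879097) = 61.5337°.
For the longitude increment, Δλ = atan2( sin θ sin δ cos φ₁, cos δ − sin φ₁ sin φ₂ ) = atan2(0.023639, 0.234421) = 5.7582°.
λ₂ = 44.7949° + 5.7582° = 50.5531°.

latitude 61.5337°, longitude 50.5531°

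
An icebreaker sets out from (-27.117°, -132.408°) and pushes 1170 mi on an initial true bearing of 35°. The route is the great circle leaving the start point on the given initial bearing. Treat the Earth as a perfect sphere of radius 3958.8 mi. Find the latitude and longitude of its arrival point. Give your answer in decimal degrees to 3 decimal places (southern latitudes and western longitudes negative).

latitude -12.926°, longitude -122.539°

Angular distance δ = d/R = 1170 / 3958.8 = 0.295544 rad.
Converting: φ₁ = -0.473281 rad, θ = 0.610865 rad.
Destination latitude: φ₂ = arcsin( sin φ₁ cos δ + cos φ₁ sin δ cos θ ) = arcsin(-0.223686) = -12.926°.
Δλ = atan2( sin θ sin δ cos φ₁ , cos δ − sin φ₁ sin φ₂ ) = atan2(0.148696, 0.854686) = 0.172254 rad = 9.869°.
Hence λ₂ = -132.408° + 9.869° = -122.539°.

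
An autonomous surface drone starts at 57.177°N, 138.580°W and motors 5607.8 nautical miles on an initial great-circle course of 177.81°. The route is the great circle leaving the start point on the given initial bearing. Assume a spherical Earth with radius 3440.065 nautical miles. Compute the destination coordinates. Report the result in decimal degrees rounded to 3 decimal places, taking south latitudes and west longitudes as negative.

latitude -36.195°, longitude -135.871°

Angular distance δ = d/R = 5607.8 / 3440.065 = 1.630144 rad.
Start latitude φ₁ = 0.997927 rad; initial bearing θ = 3.103370 rad.
sin φ₂ = sin φ₁ cos δ + cos φ₁ sin δ cos θ = (0.840349)(-0.059312) + (0.542046)(0.998239)(-0.999270) = -0.590539
φ₂ = asin(-0.590539) = -0.631727 rad = -36.195°.
Δλ = atan2( sin θ sin δ cos φ₁ , cos δ − sin φ₁ sin φ₂ ) = atan2(0.020677, 0.436947) = 0.047286 rad = 2.709°.
λ₂ = -138.580° + 2.709° = -135.871°.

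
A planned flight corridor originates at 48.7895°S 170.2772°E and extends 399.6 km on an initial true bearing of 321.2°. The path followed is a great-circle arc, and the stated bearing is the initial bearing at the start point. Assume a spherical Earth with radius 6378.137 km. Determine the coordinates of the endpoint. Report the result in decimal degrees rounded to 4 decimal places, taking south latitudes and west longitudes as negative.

Central angle δ = d/R = 0.062652 rad.
Converting: φ₁ = -0.851537 rad, θ = 5.605998 rad.
Applying the spherical law of cosines for sides, sin φ₂ = sin φ₁ cos δ + cos φ₁ sin δ cos θ = -0.718671, so φ₂ = -45.9449°.
For the longitude increment, Δλ = atan2( sin θ sin δ cos φ₁, cos δ − sin φ₁ sin φ₂ ) = atan2(-0.025847, 0.457386) = -3.2344°.
Hence λ₂ = 170.2772° + -3.2344° = 167.0428°.

latitude -45.9449°, longitude 167.0428°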